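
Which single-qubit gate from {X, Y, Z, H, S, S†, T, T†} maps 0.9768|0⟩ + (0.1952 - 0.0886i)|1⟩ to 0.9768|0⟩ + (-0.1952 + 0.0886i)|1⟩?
Z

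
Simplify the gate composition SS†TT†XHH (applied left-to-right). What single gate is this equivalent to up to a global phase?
X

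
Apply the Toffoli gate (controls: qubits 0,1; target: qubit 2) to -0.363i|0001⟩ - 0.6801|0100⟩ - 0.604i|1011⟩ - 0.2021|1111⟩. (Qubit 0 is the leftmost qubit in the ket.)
-0.363i|0001⟩ - 0.6801|0100⟩ - 0.604i|1011⟩ - 0.2021|1101⟩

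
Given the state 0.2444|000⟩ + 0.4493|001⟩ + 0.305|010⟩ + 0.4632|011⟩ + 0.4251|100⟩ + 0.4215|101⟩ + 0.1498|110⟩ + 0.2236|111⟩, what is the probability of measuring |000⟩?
0.05973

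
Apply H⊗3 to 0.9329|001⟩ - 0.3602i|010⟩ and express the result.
(0.3298 - 0.1273i)|000⟩ + (-0.3298 - 0.1273i)|001⟩ + (0.3298 + 0.1273i)|010⟩ + (-0.3298 + 0.1273i)|011⟩ + (0.3298 - 0.1273i)|100⟩ + (-0.3298 - 0.1273i)|101⟩ + (0.3298 + 0.1273i)|110⟩ + (-0.3298 + 0.1273i)|111⟩

H⊗3 gives amp(|y⟩) = (1/2√2) Σ_x (−1)^(x·y) amp(|x⟩), where x·y is the number of positions in which both x and y have a 1.
|000⟩: (0.9329 - 0.3602i)/(2√2) = (0.3298 - 0.1273i)
|001⟩: (-0.9329 - 0.3602i)/(2√2) = (-0.3298 - 0.1273i)
|010⟩: (0.9329 + 0.3602i)/(2√2) = (0.3298 + 0.1273i)
|011⟩: (-0.9329 + 0.3602i)/(2√2) = (-0.3298 + 0.1273i)
|100⟩: (0.9329 - 0.3602i)/(2√2) = (0.3298 - 0.1273i)
|101⟩: (-0.9329 - 0.3602i)/(2√2) = (-0.3298 - 0.1273i)
|110⟩: (0.9329 + 0.3602i)/(2√2) = (0.3298 + 0.1273i)
|111⟩: (-0.9329 + 0.3602i)/(2√2) = (-0.3298 + 0.1273i)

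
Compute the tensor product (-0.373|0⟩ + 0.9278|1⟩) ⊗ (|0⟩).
-0.373|00⟩ + 0.9278|10⟩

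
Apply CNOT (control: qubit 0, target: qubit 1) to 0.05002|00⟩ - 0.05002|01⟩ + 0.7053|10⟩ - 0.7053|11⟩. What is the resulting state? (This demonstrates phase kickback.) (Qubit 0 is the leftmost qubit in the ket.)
0.05002|00⟩ - 0.05002|01⟩ - 0.7053|10⟩ + 0.7053|11⟩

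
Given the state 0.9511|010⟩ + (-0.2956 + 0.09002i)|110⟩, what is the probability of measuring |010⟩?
0.9046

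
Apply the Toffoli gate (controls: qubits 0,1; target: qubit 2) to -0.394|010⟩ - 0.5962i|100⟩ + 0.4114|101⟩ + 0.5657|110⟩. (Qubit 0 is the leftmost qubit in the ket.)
-0.394|010⟩ - 0.5962i|100⟩ + 0.4114|101⟩ + 0.5657|111⟩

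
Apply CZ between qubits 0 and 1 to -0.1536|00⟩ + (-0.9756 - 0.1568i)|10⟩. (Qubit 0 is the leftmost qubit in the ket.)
-0.1536|00⟩ + (-0.9756 - 0.1568i)|10⟩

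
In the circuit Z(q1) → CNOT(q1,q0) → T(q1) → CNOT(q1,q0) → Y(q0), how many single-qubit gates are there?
3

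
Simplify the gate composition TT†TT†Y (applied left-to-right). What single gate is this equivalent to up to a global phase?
Y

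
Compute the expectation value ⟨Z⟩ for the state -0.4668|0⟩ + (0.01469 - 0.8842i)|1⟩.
-0.5641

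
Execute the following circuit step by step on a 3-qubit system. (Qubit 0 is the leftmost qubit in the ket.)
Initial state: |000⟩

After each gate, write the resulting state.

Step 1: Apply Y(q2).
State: i|001⟩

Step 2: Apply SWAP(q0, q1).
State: i|001⟩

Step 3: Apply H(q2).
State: (1/√2)i|000⟩ - (1/√2)i|001⟩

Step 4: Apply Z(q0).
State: (1/√2)i|000⟩ - (1/√2)i|001⟩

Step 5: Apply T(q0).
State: (1/√2)i|000⟩ - (1/√2)i|001⟩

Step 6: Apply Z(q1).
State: (1/√2)i|000⟩ - (1/√2)i|001⟩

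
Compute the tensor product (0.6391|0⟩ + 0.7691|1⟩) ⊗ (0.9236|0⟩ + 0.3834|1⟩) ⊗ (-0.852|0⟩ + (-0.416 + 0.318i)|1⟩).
-0.5029|000⟩ + (-0.2456 + 0.1877i)|001⟩ - 0.2088|010⟩ + (-0.1019 + 0.07792i)|011⟩ - 0.6052|100⟩ + (-0.2955 + 0.2259i)|101⟩ - 0.2512|110⟩ + (-0.1227 + 0.09377i)|111⟩

amp(|b₁b₂…⟩) = product of the factor amplitudes for bits b₁, b₂, …; only kets whose every factor amplitude is nonzero survive.
|000⟩: (0.6391)(0.9236)(-0.852) = -0.5029
|001⟩: (0.6391)(0.9236)(-0.416 + 0.318i) = (-0.2456 + 0.1877i)
|010⟩: (0.6391)(0.3834)(-0.852) = -0.2088
|011⟩: (0.6391)(0.3834)(-0.416 + 0.318i) = (-0.1019 + 0.07792i)
|100⟩: (0.7691)(0.9236)(-0.852) = -0.6052
|101⟩: (0.7691)(0.9236)(-0.416 + 0.318i) = (-0.2955 + 0.2259i)
|110⟩: (0.7691)(0.3834)(-0.852) = -0.2512
|111⟩: (0.7691)(0.3834)(-0.416 + 0.318i) = (-0.1227 + 0.09377i)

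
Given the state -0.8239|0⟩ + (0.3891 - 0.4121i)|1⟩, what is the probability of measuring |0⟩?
0.6788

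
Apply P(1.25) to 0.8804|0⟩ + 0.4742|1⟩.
0.8804|0⟩ + (0.1495 + 0.45i)|1⟩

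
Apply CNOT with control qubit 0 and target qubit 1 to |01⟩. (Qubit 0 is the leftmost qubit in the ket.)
|01⟩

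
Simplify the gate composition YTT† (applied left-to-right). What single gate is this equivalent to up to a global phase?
Y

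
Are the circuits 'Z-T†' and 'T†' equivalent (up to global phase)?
No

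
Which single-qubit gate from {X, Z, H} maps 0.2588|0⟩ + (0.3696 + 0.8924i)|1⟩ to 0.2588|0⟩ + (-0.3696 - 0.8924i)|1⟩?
Z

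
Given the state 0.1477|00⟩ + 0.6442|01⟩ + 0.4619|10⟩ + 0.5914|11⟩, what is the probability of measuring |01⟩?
0.415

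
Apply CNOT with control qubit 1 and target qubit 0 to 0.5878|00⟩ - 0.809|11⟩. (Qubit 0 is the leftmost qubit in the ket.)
0.5878|00⟩ - 0.809|01⟩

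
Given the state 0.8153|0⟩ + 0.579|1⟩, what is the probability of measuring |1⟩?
0.3352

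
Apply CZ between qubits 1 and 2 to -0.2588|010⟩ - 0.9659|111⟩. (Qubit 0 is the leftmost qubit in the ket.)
-0.2588|010⟩ + 0.9659|111⟩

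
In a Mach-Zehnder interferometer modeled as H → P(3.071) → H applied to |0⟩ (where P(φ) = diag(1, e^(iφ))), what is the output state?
(0.001245 + 0.03527i)|0⟩ + (0.9988 - 0.03527i)|1⟩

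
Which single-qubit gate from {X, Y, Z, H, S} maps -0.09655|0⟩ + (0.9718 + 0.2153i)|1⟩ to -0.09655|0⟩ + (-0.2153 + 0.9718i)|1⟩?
S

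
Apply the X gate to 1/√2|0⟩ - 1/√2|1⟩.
-1/√2|0⟩ + 1/√2|1⟩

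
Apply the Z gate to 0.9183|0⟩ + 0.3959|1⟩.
0.9183|0⟩ - 0.3959|1⟩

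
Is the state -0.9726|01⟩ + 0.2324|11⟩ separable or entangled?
Separable

Writing the state as a|00⟩ + b|01⟩ + c|10⟩ + d|11⟩, it is a product state iff ad − bc = 0.
Here (a, b, c, d) = (0, -0.9726, 0, 0.2324): ad − bc = (0)(0.2324) − (-0.9726)(0) = 0, so the state is separable.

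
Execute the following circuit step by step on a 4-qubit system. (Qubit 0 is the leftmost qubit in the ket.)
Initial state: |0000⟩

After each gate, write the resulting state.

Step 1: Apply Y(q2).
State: i|0010⟩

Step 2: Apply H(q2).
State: (1/√2)i|0000⟩ - (1/√2)i|0010⟩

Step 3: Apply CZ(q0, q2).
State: (1/√2)i|0000⟩ - (1/√2)i|0010⟩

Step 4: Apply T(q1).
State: (1/√2)i|0000⟩ - (1/√2)i|0010⟩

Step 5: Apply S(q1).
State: (1/√2)i|0000⟩ - (1/√2)i|0010⟩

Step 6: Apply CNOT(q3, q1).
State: (1/√2)i|0000⟩ - (1/√2)i|0010⟩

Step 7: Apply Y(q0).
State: -1/√2|1000⟩ + 1/√2|1010⟩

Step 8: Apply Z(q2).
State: -1/√2|1000⟩ - 1/√2|1010⟩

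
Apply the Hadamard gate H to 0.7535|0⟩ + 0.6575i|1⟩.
(0.5328 + 0.4649i)|0⟩ + (0.5328 - 0.4649i)|1⟩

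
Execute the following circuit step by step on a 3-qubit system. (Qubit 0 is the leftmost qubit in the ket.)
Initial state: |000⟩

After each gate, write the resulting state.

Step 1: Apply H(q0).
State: 1/√2|000⟩ + 1/√2|100⟩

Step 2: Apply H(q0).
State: |000⟩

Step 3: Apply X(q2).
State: |001⟩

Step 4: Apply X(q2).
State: |000⟩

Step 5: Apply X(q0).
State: |100⟩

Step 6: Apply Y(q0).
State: -i|000⟩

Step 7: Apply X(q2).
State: -i|001⟩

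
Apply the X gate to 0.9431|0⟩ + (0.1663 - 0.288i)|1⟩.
(0.1663 - 0.288i)|0⟩ + 0.9431|1⟩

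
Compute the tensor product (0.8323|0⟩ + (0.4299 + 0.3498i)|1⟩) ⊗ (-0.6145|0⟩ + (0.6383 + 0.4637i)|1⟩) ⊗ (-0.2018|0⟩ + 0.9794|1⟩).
0.1032|000⟩ - 0.5009|001⟩ + (-0.1072 - 0.07788i)|010⟩ + (0.5203 + 0.378i)|011⟩ + (0.05331 + 0.04338i)|100⟩ + (-0.2587 - 0.2105i)|101⟩ + (-0.02264 - 0.08529i)|110⟩ + (0.1099 + 0.4139i)|111⟩

amp(|b₁b₂…⟩) = product of the factor amplitudes for bits b₁, b₂, …; only kets whose every factor amplitude is nonzero survive.
|000⟩: (0.8323)(-0.6145)(-0.2018) = 0.1032
|001⟩: (0.8323)(-0.6145)(0.9794) = -0.5009
|010⟩: (0.8323)(0.6383 + 0.4637i)(-0.2018) = (-0.1072 - 0.07788i)
|011⟩: (0.8323)(0.6383 + 0.4637i)(0.9794) = (0.5203 + 0.378i)
|100⟩: (0.4299 + 0.3498i)(-0.6145)(-0.2018) = (0.05331 + 0.04338i)
|101⟩: (0.4299 + 0.3498i)(-0.6145)(0.9794) = (-0.2587 - 0.2105i)
|110⟩: (0.4299 + 0.3498i)(0.6383 + 0.4637i)(-0.2018) = (-0.02264 - 0.08529i)
|111⟩: (0.4299 + 0.3498i)(0.6383 + 0.4637i)(0.9794) = (0.1099 + 0.4139i)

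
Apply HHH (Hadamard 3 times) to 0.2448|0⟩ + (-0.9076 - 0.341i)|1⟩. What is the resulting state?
(-0.4687 - 0.2411i)|0⟩ + (0.8149 + 0.2411i)|1⟩

H² = I, so H^3 = H: a single Hadamard. With (a, b) = (0.2448, (-0.9076 - 0.341i)), H gives ((a + b)/√2, (a − b)/√2) = ((-0.4687 - 0.2411i), (0.8149 + 0.2411i)).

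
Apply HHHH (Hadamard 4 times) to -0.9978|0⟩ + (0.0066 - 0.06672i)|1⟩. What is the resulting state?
-0.9978|0⟩ + (0.0066 - 0.06672i)|1⟩

H² = I, so an even number of Hadamards cancels: H^4 = I and the state is unchanged.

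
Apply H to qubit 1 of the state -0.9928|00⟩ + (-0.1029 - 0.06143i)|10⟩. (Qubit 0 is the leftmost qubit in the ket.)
-0.702|00⟩ - 0.702|01⟩ + (-0.07276 - 0.04344i)|10⟩ + (-0.07276 - 0.04344i)|11⟩

H on qubit 1 mixes each pair of kets that differ only in qubit 1: amplitudes (a, b) of (|…0…⟩, |…1…⟩) become ((a + b)/√2, (a − b)/√2). Kets absent from the input have amplitude 0.
(|00⟩, |01⟩): (a, b) = (-0.9928, 0) → (-0.702, -0.702)
(|10⟩, |11⟩): (a, b) = ((-0.1029 - 0.06143i), 0) → ((-0.07276 - 0.04344i), (-0.07276 - 0.04344i))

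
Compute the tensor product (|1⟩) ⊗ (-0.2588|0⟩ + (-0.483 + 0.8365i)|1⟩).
-0.2588|10⟩ + (-0.483 + 0.8365i)|11⟩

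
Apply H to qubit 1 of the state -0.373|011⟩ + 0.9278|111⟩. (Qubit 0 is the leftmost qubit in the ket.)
-0.2638|001⟩ + 0.2638|011⟩ + 0.6561|101⟩ - 0.6561|111⟩

H on qubit 1 mixes each pair of kets that differ only in qubit 1: amplitudes (a, b) of (|…0…⟩, |…1…⟩) become ((a + b)/√2, (a − b)/√2). Kets absent from the input have amplitude 0.
(|001⟩, |011⟩): (a, b) = (0, -0.373) → (-0.2638, 0.2638)
(|101⟩, |111⟩): (a, b) = (0, 0.9278) → (0.6561, -0.6561)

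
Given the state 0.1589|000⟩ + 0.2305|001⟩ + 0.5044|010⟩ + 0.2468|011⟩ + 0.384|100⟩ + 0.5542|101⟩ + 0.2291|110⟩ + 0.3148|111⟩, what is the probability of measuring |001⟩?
0.05313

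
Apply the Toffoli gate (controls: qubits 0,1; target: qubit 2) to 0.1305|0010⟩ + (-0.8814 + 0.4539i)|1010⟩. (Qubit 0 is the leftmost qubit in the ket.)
0.1305|0010⟩ + (-0.8814 + 0.4539i)|1010⟩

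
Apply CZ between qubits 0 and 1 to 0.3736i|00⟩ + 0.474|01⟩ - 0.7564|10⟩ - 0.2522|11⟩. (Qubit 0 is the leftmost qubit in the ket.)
0.3736i|00⟩ + 0.474|01⟩ - 0.7564|10⟩ + 0.2522|11⟩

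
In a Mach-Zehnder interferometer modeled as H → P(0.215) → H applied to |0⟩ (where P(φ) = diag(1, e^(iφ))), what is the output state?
(0.9885 + 0.1067i)|0⟩ + (0.01151 - 0.1067i)|1⟩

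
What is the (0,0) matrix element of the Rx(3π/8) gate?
0.8315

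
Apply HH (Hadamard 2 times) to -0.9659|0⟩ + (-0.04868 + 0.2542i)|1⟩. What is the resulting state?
-0.9659|0⟩ + (-0.04868 + 0.2542i)|1⟩

H² = I, so an even number of Hadamards cancels: H^2 = I and the state is unchanged.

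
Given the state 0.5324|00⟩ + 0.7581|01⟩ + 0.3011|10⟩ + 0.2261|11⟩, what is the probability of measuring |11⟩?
0.05112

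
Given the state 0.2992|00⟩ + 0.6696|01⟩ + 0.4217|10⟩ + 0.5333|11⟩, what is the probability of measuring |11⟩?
0.2844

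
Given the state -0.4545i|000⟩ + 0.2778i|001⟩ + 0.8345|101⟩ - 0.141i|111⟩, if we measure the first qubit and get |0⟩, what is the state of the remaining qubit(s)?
-0.8532i|00⟩ + 0.5215i|01⟩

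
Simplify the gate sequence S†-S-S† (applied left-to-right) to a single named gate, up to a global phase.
S†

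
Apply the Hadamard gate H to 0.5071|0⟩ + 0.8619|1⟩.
0.968|0⟩ - 0.2509|1⟩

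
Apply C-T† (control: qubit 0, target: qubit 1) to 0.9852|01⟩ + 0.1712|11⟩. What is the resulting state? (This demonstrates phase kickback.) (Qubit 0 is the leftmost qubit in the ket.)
0.9852|01⟩ + (0.1211 - 0.1211i)|11⟩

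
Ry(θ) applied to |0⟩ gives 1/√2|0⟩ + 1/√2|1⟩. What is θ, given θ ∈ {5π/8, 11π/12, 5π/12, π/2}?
π/2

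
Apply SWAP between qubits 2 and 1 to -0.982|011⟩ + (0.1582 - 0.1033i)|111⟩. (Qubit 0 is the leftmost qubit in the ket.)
-0.982|011⟩ + (0.1582 - 0.1033i)|111⟩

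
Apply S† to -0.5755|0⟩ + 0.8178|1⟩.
-0.5755|0⟩ - 0.8178i|1⟩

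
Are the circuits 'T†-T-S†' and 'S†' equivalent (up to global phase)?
Yes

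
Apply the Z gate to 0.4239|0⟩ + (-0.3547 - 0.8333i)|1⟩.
0.4239|0⟩ + (0.3547 + 0.8333i)|1⟩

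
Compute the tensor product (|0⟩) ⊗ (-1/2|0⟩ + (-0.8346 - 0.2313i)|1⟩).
-1/2|00⟩ + (-0.8346 - 0.2313i)|01⟩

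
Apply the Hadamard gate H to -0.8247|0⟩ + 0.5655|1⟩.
-0.1833|0⟩ - 0.983|1⟩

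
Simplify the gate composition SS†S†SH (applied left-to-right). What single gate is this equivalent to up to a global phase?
H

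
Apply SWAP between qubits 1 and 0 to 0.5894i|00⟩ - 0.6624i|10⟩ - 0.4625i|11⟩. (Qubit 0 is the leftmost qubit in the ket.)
0.5894i|00⟩ - 0.6624i|01⟩ - 0.4625i|11⟩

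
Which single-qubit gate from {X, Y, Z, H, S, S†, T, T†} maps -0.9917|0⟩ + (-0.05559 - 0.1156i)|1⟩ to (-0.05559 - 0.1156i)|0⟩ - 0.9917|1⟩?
X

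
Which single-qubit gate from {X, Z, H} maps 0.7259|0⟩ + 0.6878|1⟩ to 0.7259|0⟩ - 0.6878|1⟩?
Z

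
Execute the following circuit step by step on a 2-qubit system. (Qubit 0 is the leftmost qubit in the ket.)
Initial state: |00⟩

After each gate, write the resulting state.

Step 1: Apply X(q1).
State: |01⟩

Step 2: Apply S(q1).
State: i|01⟩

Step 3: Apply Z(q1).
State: -i|01⟩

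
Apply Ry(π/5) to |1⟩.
-0.309|0⟩ + 0.9511|1⟩

Ry(π/5) = [[cos(θ/2), −sin(θ/2)], [sin(θ/2), cos(θ/2)]]; θ = π/5, cos(θ/2) ≈ 0.951057, sin(θ/2) ≈ 0.309017.
With a = amp(|0⟩) = 0 and b = amp(|1⟩) = 1:
new amp(|0⟩) = (0.951057)·a + (-0.309017)·b = -0.309
new amp(|1⟩) = (0.309017)·a + (0.951057)·b = 0.9511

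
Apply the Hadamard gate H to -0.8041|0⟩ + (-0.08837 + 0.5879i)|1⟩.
(-0.6311 + 0.4157i)|0⟩ + (-0.5061 - 0.4157i)|1⟩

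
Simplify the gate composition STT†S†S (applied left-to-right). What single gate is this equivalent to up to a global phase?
S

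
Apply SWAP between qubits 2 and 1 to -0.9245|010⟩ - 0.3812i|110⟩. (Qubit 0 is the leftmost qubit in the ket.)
-0.9245|001⟩ - 0.3812i|101⟩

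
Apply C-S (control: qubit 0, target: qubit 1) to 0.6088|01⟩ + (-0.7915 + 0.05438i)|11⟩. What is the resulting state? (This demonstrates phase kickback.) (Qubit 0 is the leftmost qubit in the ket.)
0.6088|01⟩ + (-0.05438 - 0.7915i)|11⟩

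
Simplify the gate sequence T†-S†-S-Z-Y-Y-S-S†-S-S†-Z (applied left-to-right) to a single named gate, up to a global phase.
T†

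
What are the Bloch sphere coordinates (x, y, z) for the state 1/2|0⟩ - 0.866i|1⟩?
(0, -0.866, -0.5)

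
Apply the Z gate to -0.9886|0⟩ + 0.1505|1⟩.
-0.9886|0⟩ - 0.1505|1⟩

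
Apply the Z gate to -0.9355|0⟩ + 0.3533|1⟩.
-0.9355|0⟩ - 0.3533|1⟩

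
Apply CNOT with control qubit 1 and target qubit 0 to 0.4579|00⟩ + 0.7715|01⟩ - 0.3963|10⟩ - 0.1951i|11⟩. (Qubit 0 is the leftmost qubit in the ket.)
0.4579|00⟩ - 0.1951i|01⟩ - 0.3963|10⟩ + 0.7715|11⟩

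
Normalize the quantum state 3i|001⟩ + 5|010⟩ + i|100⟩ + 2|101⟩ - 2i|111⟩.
0.4575i|001⟩ + 0.7625|010⟩ + 0.1525i|100⟩ + 0.305|101⟩ - 0.305i|111⟩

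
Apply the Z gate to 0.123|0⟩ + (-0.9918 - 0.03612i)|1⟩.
0.123|0⟩ + (0.9918 + 0.03612i)|1⟩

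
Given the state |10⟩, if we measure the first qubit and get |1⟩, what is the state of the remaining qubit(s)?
|0⟩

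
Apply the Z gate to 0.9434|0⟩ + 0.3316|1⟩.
0.9434|0⟩ - 0.3316|1⟩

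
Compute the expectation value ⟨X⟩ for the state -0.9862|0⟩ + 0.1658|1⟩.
-0.327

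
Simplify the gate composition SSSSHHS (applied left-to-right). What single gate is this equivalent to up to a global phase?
S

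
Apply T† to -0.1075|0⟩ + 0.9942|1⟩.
-0.1075|0⟩ + (0.703 - 0.703i)|1⟩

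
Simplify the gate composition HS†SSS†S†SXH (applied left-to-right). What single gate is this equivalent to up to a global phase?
Z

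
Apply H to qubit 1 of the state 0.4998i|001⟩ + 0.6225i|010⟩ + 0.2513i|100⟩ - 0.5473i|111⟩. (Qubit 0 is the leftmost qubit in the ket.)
0.4402i|000⟩ + 0.3534i|001⟩ - 0.4402i|010⟩ + 0.3534i|011⟩ + 0.1777i|100⟩ - 0.387i|101⟩ + 0.1777i|110⟩ + 0.387i|111⟩

H on qubit 1 mixes each pair of kets that differ only in qubit 1: amplitudes (a, b) of (|…0…⟩, |…1…⟩) become ((a + b)/√2, (a − b)/√2). Kets absent from the input have amplitude 0.
(|000⟩, |010⟩): (a, b) = (0, 0.6225i) → (0.4402i, -0.4402i)
(|001⟩, |011⟩): (a, b) = (0.4998i, 0) → (0.3534i, 0.3534i)
(|100⟩, |110⟩): (a, b) = (0.2513i, 0) → (0.1777i, 0.1777i)
(|101⟩, |111⟩): (a, b) = (0, -0.5473i) → (-0.387i, 0.387i)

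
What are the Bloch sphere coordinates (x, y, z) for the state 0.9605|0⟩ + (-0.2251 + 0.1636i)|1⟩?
(-0.4324, 0.3143, 0.8451)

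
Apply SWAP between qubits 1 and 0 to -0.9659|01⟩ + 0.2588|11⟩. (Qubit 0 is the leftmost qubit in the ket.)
-0.9659|10⟩ + 0.2588|11⟩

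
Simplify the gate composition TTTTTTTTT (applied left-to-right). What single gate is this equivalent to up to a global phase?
T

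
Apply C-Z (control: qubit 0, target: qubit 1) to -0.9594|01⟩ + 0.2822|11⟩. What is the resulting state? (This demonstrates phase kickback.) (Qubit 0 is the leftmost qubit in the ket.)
-0.9594|01⟩ - 0.2822|11⟩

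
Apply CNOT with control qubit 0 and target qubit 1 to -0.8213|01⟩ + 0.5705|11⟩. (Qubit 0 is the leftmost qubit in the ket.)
-0.8213|01⟩ + 0.5705|10⟩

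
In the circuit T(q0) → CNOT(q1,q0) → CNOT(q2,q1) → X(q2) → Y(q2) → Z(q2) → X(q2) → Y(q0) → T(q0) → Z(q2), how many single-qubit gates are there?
8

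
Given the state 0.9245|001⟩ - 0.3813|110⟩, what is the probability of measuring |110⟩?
0.1454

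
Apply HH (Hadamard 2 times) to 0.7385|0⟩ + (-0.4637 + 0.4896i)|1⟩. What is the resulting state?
0.7385|0⟩ + (-0.4637 + 0.4896i)|1⟩

H² = I, so an even number of Hadamards cancels: H^2 = I and the state is unchanged.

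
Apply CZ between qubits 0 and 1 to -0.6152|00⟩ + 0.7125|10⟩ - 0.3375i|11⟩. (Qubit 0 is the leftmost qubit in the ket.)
-0.6152|00⟩ + 0.7125|10⟩ + 0.3375i|11⟩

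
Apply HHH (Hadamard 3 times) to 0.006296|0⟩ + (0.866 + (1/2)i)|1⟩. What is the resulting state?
(0.6168 + (1/√8)i)|0⟩ + (-0.6079 - (1/√8)i)|1⟩

H² = I, so H^3 = H: a single Hadamard. With (a, b) = (0.006296, (0.866 + (1/2)i)), H gives ((a + b)/√2, (a − b)/√2) = ((0.6168 + (1/√8)i), (-0.6079 - (1/√8)i)).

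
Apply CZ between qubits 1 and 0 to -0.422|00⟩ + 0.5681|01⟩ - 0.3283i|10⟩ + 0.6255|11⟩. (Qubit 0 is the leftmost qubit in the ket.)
-0.422|00⟩ + 0.5681|01⟩ - 0.3283i|10⟩ - 0.6255|11⟩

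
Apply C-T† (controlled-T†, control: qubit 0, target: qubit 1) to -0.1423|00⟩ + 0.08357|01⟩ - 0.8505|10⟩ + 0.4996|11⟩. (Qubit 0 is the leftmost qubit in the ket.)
-0.1423|00⟩ + 0.08357|01⟩ - 0.8505|10⟩ + (0.3533 - 0.3533i)|11⟩

C-T† leaves the control-|0⟩ kets |00⟩, |01⟩ unchanged and applies T† to qubit 1 on the control-|1⟩ pair (|10⟩, |11⟩).
T† = [[1, 0], [0, (1/√2 - (1/√2)i)]].
With a = amp(|10⟩) = -0.8505 and b = amp(|11⟩) = 0.4996:
new amp(|10⟩) = (1)·a = -0.8505
new amp(|11⟩) = (1/√2 - (1/√2)i)·b = (0.3533 - 0.3533i)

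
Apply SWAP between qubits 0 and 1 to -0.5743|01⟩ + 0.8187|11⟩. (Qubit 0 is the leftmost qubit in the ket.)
-0.5743|10⟩ + 0.8187|11⟩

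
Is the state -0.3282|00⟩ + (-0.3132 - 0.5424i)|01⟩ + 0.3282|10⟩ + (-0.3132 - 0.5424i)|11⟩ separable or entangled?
Entangled

Writing the state as a|00⟩ + b|01⟩ + c|10⟩ + d|11⟩, it is a product state iff ad − bc = 0.
Here (a, b, c, d) = (-0.3282, (-0.3132 - 0.5424i), 0.3282, (-0.3132 - 0.5424i)): ad − bc = (-0.3282)(-0.3132 - 0.5424i) − (-0.3132 - 0.5424i)(0.3282) = (0.2056 + 0.356i) ≠ 0, so the state is entangled.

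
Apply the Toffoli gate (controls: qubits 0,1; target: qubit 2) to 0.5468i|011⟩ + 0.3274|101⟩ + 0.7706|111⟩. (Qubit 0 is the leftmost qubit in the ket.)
0.5468i|011⟩ + 0.3274|101⟩ + 0.7706|110⟩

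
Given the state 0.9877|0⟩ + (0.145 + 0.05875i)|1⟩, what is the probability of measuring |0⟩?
0.9756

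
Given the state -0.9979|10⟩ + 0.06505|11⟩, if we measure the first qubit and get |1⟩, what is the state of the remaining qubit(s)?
-0.9979|0⟩ + 0.06505|1⟩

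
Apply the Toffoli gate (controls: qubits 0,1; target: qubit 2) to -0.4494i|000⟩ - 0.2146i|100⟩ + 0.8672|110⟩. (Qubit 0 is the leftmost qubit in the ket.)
-0.4494i|000⟩ - 0.2146i|100⟩ + 0.8672|111⟩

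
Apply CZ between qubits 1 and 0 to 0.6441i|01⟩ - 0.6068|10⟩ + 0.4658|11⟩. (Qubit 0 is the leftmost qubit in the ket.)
0.6441i|01⟩ - 0.6068|10⟩ - 0.4658|11⟩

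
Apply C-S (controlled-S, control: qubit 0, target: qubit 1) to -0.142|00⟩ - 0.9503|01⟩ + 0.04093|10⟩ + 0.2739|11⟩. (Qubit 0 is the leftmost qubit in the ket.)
-0.142|00⟩ - 0.9503|01⟩ + 0.04093|10⟩ + 0.2739i|11⟩

C-S leaves the control-|0⟩ kets |00⟩, |01⟩ unchanged and applies S to qubit 1 on the control-|1⟩ pair (|10⟩, |11⟩).
S = [[1, 0], [0, i]].
With a = amp(|10⟩) = 0.04093 and b = amp(|11⟩) = 0.2739:
new amp(|10⟩) = (1)·a = 0.04093
new amp(|11⟩) = (i)·b = 0.2739i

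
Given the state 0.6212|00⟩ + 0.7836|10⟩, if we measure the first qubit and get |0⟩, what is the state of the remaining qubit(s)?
|0⟩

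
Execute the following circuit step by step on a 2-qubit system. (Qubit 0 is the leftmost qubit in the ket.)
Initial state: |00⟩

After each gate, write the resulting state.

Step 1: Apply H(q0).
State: 1/√2|00⟩ + 1/√2|10⟩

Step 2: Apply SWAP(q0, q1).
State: 1/√2|00⟩ + 1/√2|01⟩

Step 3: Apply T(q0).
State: 1/√2|00⟩ + 1/√2|01⟩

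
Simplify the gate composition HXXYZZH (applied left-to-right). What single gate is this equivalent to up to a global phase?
Y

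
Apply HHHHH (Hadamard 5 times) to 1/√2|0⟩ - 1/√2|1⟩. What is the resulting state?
|1⟩

H² = I, so H^5 = H: a single Hadamard. With (a, b) = (1/√2, -1/√2), H gives ((a + b)/√2, (a − b)/√2) = (0, 1).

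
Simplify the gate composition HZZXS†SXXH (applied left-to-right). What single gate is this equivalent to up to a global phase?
Z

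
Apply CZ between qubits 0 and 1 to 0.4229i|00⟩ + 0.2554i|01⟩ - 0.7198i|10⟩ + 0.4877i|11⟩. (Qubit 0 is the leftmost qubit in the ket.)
0.4229i|00⟩ + 0.2554i|01⟩ - 0.7198i|10⟩ - 0.4877i|11⟩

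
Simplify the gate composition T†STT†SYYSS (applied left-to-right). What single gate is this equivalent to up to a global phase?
T†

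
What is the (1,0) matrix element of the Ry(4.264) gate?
0.8466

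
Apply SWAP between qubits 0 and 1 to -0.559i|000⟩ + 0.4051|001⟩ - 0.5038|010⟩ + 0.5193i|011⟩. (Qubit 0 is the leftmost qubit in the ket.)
-0.559i|000⟩ + 0.4051|001⟩ - 0.5038|100⟩ + 0.5193i|101⟩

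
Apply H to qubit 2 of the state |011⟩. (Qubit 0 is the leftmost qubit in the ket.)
1/√2|010⟩ - 1/√2|011⟩

H on qubit 2 mixes each pair of kets that differ only in qubit 2: amplitudes (a, b) of (|…0…⟩, |…1…⟩) become ((a + b)/√2, (a − b)/√2). Kets absent from the input have amplitude 0.
(|010⟩, |011⟩): (a, b) = (0, 1) → (1/√2, -1/√2)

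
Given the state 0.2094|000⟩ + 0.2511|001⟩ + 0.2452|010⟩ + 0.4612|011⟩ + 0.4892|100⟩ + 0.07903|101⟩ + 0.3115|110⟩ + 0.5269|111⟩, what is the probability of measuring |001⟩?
0.06305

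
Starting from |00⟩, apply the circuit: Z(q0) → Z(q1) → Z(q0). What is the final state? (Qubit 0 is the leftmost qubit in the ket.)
|00⟩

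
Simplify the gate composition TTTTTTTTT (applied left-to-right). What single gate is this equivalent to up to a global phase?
T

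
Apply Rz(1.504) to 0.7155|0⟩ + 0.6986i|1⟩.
(0.5225 - 0.4888i)|0⟩ + (-0.4772 + 0.5102i)|1⟩

Rz(1.504) = [[e^(−iθ/2), 0], [0, e^(iθ/2)]] with e^(±iθ/2) = cos(θ/2) ± i·sin(θ/2); θ = 1.504, cos(θ/2) ≈ 0.730324, sin(θ/2) ≈ 0.683101.
With a = amp(|0⟩) = 0.7155 and b = amp(|1⟩) = 0.6986i:
new amp(|0⟩) = (0.730324 - 0.683101i)·a = (0.5225 - 0.4888i)
new amp(|1⟩) = (0.730324 + 0.683101i)·b = (-0.4772 + 0.5102i)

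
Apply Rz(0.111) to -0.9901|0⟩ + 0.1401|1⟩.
(-0.9886 + 0.05492i)|0⟩ + (0.1399 + 0.007772i)|1⟩

Rz(0.111) = [[e^(−iθ/2), 0], [0, e^(iθ/2)]] with e^(±iθ/2) = cos(θ/2) ± i·sin(θ/2); θ = 0.111, cos(θ/2) ≈ 0.99846, sin(θ/2) ≈ 0.0554715.
With a = amp(|0⟩) = -0.9901 and b = amp(|1⟩) = 0.1401:
new amp(|0⟩) = (0.99846 - 0.0554715i)·a = (-0.9886 + 0.05492i)
new amp(|1⟩) = (0.99846 + 0.0554715i)·b = (0.1399 + 0.007772i)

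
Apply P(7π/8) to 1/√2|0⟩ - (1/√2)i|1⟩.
1/√2|0⟩ + (0.2706 + 0.6533i)|1⟩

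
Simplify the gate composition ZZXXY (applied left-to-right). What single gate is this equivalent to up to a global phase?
Y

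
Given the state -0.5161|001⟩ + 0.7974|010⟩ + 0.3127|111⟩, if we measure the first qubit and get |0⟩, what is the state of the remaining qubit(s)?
-0.5434|01⟩ + 0.8395|10⟩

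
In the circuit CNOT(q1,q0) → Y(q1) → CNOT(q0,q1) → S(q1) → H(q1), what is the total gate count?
5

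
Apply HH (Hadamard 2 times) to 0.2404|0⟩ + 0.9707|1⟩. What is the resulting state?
0.2404|0⟩ + 0.9707|1⟩

H² = I, so an even number of Hadamards cancels: H^2 = I and the state is unchanged.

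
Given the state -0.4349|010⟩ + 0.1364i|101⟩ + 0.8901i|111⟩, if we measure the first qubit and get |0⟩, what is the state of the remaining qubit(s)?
-|10⟩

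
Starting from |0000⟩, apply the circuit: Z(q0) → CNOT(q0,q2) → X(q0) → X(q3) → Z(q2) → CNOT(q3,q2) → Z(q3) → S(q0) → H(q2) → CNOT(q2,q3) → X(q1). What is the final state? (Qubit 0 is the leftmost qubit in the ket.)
-(1/√2)i|1101⟩ + (1/√2)i|1110⟩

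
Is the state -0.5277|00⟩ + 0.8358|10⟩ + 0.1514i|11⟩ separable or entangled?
Entangled

Writing the state as a|00⟩ + b|01⟩ + c|10⟩ + d|11⟩, it is a product state iff ad − bc = 0.
Here (a, b, c, d) = (-0.5277, 0, 0.8358, 0.1514i): ad − bc = (-0.5277)(0.1514i) − (0)(0.8358) = -0.07989i ≠ 0, so the state is entangled.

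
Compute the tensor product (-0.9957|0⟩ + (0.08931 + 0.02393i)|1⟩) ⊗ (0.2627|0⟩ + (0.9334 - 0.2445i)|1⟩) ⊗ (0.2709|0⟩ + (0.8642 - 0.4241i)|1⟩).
-0.07086|000⟩ + (-0.226 + 0.1109i)|001⟩ + (-0.2518 + 0.06595i)|010⟩ + (-0.6999 + 0.6045i)|011⟩ + (0.006356 + 0.001703i)|100⟩ + (0.02294 - 0.004517i)|101⟩ + (0.02417 + 0.0001354i)|110⟩ + (0.07731 - 0.0374i)|111⟩

amp(|b₁b₂…⟩) = product of the factor amplitudes for bits b₁, b₂, …; only kets whose every factor amplitude is nonzero survive.
|000⟩: (-0.9957)(0.2627)(0.2709) = -0.07086
|001⟩: (-0.9957)(0.2627)(0.8642 - 0.4241i) = (-0.226 + 0.1109i)
|010⟩: (-0.9957)(0.9334 - 0.2445i)(0.2709) = (-0.2518 + 0.06595i)
|011⟩: (-0.9957)(0.9334 - 0.2445i)(0.8642 - 0.4241i) = (-0.6999 + 0.6045i)
|100⟩: (0.08931 + 0.02393i)(0.2627)(0.2709) = (0.006356 + 0.001703i)
|101⟩: (0.08931 + 0.02393i)(0.2627)(0.8642 - 0.4241i) = (0.02294 - 0.004517i)
|110⟩: (0.08931 + 0.02393i)(0.9334 - 0.2445i)(0.2709) = (0.02417 + 0.0001354i)
|111⟩: (0.08931 + 0.02393i)(0.9334 - 0.2445i)(0.8642 - 0.4241i) = (0.07731 - 0.0374i)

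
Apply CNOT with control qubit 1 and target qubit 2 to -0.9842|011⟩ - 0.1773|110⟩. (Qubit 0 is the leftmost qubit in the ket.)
-0.9842|010⟩ - 0.1773|111⟩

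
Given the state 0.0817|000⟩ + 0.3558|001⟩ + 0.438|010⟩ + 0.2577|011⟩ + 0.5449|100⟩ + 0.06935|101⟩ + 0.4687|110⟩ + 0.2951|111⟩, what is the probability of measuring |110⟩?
0.2197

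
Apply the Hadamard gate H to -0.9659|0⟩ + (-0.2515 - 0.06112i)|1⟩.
(-0.8608 - 0.04322i)|0⟩ + (-0.5052 + 0.04322i)|1⟩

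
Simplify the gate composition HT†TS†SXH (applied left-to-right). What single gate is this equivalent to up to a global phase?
Z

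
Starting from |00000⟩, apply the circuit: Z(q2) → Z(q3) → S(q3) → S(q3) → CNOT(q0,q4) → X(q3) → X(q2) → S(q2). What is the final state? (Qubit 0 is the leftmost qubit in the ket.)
i|00110⟩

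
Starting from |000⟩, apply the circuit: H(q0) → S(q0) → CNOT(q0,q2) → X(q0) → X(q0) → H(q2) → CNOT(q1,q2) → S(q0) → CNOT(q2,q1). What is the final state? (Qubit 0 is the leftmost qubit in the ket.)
1/2|000⟩ + 1/2|011⟩ - 1/2|100⟩ + 1/2|111⟩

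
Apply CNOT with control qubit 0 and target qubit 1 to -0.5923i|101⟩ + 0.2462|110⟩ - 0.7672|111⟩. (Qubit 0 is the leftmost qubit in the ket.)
0.2462|100⟩ - 0.7672|101⟩ - 0.5923i|111⟩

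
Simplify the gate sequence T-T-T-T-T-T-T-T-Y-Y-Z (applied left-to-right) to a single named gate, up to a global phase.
Z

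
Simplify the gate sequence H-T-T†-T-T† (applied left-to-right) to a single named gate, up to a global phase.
H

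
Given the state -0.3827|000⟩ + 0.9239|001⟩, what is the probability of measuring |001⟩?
0.8536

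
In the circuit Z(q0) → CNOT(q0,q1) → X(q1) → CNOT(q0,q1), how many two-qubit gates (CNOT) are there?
2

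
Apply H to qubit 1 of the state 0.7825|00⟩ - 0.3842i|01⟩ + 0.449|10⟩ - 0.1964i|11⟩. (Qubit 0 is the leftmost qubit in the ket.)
(0.5533 - 0.2717i)|00⟩ + (0.5533 + 0.2717i)|01⟩ + (0.3175 - 0.1389i)|10⟩ + (0.3175 + 0.1389i)|11⟩

H on qubit 1 mixes each pair of kets that differ only in qubit 1: amplitudes (a, b) of (|…0…⟩, |…1…⟩) become ((a + b)/√2, (a − b)/√2). Kets absent from the input have amplitude 0.
(|00⟩, |01⟩): (a, b) = (0.7825, -0.3842i) → ((0.5533 - 0.2717i), (0.5533 + 0.2717i))
(|10⟩, |11⟩): (a, b) = (0.449, -0.1964i) → ((0.3175 - 0.1389i), (0.3175 + 0.1389i))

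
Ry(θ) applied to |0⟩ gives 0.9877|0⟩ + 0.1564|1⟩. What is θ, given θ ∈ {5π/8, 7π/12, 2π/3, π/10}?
π/10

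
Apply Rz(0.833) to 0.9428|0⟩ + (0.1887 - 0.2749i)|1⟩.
(0.8622 - 0.3814i)|0⟩ + (0.2838 - 0.1751i)|1⟩

Rz(0.833) = [[e^(−iθ/2), 0], [0, e^(iθ/2)]] with e^(±iθ/2) = cos(θ/2) ± i·sin(θ/2); θ = 0.833, cos(θ/2) ≈ 0.914511, sin(θ/2) ≈ 0.404562.
With a = amp(|0⟩) = 0.9428 and b = amp(|1⟩) = (0.1887 - 0.2749i):
new amp(|0⟩) = (0.914511 - 0.404562i)·a = (0.8622 - 0.3814i)
new amp(|1⟩) = (0.914511 + 0.404562i)·b = (0.2838 - 0.1751i)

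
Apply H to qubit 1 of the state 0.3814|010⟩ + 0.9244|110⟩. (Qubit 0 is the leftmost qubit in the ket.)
0.2697|000⟩ - 0.2697|010⟩ + 0.6536|100⟩ - 0.6536|110⟩

H on qubit 1 mixes each pair of kets that differ only in qubit 1: amplitudes (a, b) of (|…0…⟩, |…1…⟩) become ((a + b)/√2, (a − b)/√2). Kets absent from the input have amplitude 0.
(|000⟩, |010⟩): (a, b) = (0, 0.3814) → (0.2697, -0.2697)
(|100⟩, |110⟩): (a, b) = (0, 0.9244) → (0.6536, -0.6536)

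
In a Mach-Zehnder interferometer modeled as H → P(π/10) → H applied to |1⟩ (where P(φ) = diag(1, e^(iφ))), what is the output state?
(0.02447 - 0.1545i)|0⟩ + (0.9755 + 0.1545i)|1⟩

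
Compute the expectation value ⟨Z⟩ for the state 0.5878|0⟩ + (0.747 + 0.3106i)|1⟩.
-0.309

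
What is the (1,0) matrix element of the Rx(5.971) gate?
-0.1555i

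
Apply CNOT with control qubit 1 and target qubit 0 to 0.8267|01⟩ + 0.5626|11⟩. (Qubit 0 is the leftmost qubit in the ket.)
0.5626|01⟩ + 0.8267|11⟩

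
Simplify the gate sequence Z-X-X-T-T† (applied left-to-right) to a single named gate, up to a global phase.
Z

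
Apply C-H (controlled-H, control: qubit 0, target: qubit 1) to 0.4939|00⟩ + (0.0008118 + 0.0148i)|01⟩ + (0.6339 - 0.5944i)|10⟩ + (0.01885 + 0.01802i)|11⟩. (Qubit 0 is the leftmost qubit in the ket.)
0.4939|00⟩ + (0.0008118 + 0.0148i)|01⟩ + (0.4616 - 0.4076i)|10⟩ + (0.4349 - 0.433i)|11⟩

C-H leaves the control-|0⟩ kets |00⟩, |01⟩ unchanged and applies H to qubit 1 on the control-|1⟩ pair (|10⟩, |11⟩).
H = [[1/√2, 1/√2], [1/√2, -1/√2]].
With a = amp(|10⟩) = (0.6339 - 0.5944i) and b = amp(|11⟩) = (0.01885 + 0.01802i):
new amp(|10⟩) = (1/√2)·a + (1/√2)·b = (0.4616 - 0.4076i)
new amp(|11⟩) = (1/√2)·a + (-1/√2)·b = (0.4349 - 0.433i)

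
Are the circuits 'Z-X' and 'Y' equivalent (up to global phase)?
Yes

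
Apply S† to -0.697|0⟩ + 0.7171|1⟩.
-0.697|0⟩ - 0.7171i|1⟩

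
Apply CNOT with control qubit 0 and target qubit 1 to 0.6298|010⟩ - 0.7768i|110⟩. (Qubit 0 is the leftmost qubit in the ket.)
0.6298|010⟩ - 0.7768i|100⟩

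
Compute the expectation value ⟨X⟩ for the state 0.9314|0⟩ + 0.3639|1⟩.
0.6779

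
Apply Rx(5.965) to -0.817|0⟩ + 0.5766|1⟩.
(0.8067 - 0.09135i)|0⟩ + (-0.5693 + 0.1294i)|1⟩

Rx(5.965) = [[cos(θ/2), −i·sin(θ/2)], [−i·sin(θ/2), cos(θ/2)]]; θ = 5.965, cos(θ/2) ≈ -0.987371, sin(θ/2) ≈ 0.158422.
With a = amp(|0⟩) = -0.817 and b = amp(|1⟩) = 0.5766:
new amp(|0⟩) = (-0.987371)·a + (-0.158422i)·b = (0.8067 - 0.09135i)
new amp(|1⟩) = (-0.158422i)·a + (-0.987371)·b = (-0.5693 + 0.1294i)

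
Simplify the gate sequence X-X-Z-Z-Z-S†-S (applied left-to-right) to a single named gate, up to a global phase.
Z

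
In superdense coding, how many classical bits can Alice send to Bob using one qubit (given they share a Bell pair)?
2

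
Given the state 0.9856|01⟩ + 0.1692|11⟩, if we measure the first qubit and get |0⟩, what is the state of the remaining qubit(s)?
|1⟩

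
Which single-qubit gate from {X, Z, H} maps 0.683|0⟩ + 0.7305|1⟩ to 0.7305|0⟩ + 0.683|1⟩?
X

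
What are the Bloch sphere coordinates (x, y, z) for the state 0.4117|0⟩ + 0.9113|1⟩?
(0.7504, 0, -0.661)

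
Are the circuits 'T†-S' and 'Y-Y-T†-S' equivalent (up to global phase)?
Yes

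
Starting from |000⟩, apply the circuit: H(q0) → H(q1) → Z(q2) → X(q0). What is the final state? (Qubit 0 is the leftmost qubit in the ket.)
1/2|000⟩ + 1/2|010⟩ + 1/2|100⟩ + 1/2|110⟩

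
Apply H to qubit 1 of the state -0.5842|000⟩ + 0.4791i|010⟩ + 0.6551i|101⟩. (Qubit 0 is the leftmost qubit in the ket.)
(-0.4131 + 0.3388i)|000⟩ + (-0.4131 - 0.3388i)|010⟩ + 0.4632i|101⟩ + 0.4632i|111⟩

H on qubit 1 mixes each pair of kets that differ only in qubit 1: amplitudes (a, b) of (|…0…⟩, |…1…⟩) become ((a + b)/√2, (a − b)/√2). Kets absent from the input have amplitude 0.
(|000⟩, |010⟩): (a, b) = (-0.5842, 0.4791i) → ((-0.4131 + 0.3388i), (-0.4131 - 0.3388i))
(|101⟩, |111⟩): (a, b) = (0.6551i, 0) → (0.4632i, 0.4632i)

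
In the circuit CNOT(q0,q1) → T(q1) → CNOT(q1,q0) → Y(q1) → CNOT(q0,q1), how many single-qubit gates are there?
2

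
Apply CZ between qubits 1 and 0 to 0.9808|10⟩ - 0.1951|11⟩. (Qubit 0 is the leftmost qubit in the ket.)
0.9808|10⟩ + 0.1951|11⟩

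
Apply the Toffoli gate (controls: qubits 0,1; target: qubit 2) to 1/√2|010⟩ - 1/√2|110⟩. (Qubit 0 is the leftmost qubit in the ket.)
1/√2|010⟩ - 1/√2|111⟩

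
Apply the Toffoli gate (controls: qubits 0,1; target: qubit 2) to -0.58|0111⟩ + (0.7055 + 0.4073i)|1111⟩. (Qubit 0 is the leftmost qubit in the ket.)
-0.58|0111⟩ + (0.7055 + 0.4073i)|1101⟩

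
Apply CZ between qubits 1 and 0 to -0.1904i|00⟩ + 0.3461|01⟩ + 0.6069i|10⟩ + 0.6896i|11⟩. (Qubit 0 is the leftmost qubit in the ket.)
-0.1904i|00⟩ + 0.3461|01⟩ + 0.6069i|10⟩ - 0.6896i|11⟩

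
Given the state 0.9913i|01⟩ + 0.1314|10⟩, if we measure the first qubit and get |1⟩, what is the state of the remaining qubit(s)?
|0⟩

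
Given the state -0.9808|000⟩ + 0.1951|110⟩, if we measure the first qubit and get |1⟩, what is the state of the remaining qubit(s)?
|10⟩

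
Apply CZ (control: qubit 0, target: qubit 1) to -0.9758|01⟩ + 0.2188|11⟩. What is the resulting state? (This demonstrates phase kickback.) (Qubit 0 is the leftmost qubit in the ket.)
-0.9758|01⟩ - 0.2188|11⟩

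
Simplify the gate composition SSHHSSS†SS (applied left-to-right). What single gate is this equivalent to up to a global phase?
S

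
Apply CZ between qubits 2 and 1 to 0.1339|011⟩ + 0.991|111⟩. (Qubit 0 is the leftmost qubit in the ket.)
-0.1339|011⟩ - 0.991|111⟩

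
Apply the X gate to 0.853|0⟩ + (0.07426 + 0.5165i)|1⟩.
(0.07426 + 0.5165i)|0⟩ + 0.853|1⟩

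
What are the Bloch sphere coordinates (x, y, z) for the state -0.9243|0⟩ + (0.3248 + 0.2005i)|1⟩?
(-0.6004, -0.3706, 0.7086)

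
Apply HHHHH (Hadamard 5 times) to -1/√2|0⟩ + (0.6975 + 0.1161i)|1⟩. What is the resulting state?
(-0.006793 + 0.0821i)|0⟩ + (-0.9932 - 0.0821i)|1⟩

H² = I, so H^5 = H: a single Hadamard. With (a, b) = (-1/√2, (0.6975 + 0.1161i)), H gives ((a + b)/√2, (a − b)/√2) = ((-0.006793 + 0.0821i), (-0.9932 - 0.0821i)).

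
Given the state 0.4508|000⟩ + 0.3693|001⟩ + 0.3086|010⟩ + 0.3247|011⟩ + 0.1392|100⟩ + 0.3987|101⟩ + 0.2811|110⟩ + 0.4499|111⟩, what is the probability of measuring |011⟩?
0.1054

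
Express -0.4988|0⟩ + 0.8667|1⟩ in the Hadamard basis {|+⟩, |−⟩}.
0.2601|+⟩ - 0.9656|−⟩

With |ψ⟩ = α|0⟩ + β|1⟩, the Hadamard-basis coefficients are ⟨+|ψ⟩ = (α + β)/√2 and ⟨−|ψ⟩ = (α − β)/√2.
Here α = -0.4988, β = 0.8667: (α + β)/√2 = 0.2601, (α − β)/√2 = -0.9656.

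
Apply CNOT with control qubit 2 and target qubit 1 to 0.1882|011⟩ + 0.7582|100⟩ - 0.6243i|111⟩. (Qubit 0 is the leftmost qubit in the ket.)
0.1882|001⟩ + 0.7582|100⟩ - 0.6243i|101⟩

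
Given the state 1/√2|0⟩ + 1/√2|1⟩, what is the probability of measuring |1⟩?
1/2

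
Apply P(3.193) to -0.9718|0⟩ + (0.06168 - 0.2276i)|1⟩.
-0.9718|0⟩ + (-0.07329 + 0.2241i)|1⟩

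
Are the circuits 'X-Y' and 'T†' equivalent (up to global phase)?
No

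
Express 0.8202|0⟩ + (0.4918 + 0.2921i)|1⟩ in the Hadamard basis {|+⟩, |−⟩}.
(0.9277 + 0.2065i)|+⟩ + (0.2322 - 0.2065i)|−⟩

With |ψ⟩ = α|0⟩ + β|1⟩, the Hadamard-basis coefficients are ⟨+|ψ⟩ = (α + β)/√2 and ⟨−|ψ⟩ = (α − β)/√2.
Here α = 0.8202, β = (0.4918 + 0.2921i): (α + β)/√2 = (0.9277 + 0.2065i), (α − β)/√2 = (0.2322 - 0.2065i).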